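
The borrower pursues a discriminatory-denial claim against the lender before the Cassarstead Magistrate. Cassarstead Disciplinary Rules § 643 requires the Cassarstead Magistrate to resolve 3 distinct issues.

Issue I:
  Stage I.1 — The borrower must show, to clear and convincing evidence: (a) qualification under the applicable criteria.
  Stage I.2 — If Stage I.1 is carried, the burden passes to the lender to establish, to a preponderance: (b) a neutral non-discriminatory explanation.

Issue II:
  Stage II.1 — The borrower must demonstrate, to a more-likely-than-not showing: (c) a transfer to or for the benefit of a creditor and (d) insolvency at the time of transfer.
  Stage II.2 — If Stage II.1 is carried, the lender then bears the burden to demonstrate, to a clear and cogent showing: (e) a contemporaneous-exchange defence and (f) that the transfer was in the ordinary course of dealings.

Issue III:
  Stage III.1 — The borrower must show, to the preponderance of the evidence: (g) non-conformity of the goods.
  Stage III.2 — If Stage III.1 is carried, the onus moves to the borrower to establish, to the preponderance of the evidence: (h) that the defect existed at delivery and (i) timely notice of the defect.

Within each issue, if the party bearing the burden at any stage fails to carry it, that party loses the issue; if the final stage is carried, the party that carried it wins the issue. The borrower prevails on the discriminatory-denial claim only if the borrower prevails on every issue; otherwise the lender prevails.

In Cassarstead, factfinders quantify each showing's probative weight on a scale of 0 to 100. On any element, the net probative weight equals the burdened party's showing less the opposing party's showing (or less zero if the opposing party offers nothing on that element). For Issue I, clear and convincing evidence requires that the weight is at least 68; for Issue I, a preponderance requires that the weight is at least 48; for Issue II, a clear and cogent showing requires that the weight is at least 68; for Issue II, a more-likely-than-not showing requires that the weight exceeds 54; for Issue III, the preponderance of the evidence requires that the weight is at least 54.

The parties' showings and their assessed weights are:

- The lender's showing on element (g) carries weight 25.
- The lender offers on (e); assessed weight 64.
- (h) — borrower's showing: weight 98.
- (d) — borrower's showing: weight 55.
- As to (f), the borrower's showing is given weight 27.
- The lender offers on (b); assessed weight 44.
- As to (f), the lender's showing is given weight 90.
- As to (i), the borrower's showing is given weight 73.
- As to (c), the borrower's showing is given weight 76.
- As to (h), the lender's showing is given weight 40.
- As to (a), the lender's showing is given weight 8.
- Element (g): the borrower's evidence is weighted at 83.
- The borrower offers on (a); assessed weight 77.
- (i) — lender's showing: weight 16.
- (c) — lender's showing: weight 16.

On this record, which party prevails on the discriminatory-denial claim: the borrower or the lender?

borrower

— Issue I —
Stage I.1 — burden on borrower; standard: clear and convincing evidence (weight is at least 68).
    (a): 77 − 8 = 69 ≥ 68 [met]
  The borrower carries Stage I.1; the lender now bears the burden.
Stage I.2 — burden on lender; standard: a preponderance (weight is at least 48).
    (b): 44 < 48 [not met]
  Stage I.2 not carried; the lender fails its burden.
The borrower prevails on this issue.
— Issue II —
Stage II.1 — burden on borrower; standard: a more-likely-than-not showing (weight exceeds 54).
    (c): 76 − 16 = 60 > 54 [met]
    (d): 55 > 54 [met]
  Stage II.1 is satisfied; the onus moves to the lender.
Stage II.2 — burden on lender; standard: a clear and cogent showing (weight is at least 68).
    (e): 64 < 68 [not met]
    (f): 90 − 27 = 63 < 68 [not met]
  Stage II.2 not carried; the lender fails its burden.
The borrower prevails on this issue.
— Issue III —
Stage III.1 — burden on borrower; standard: the preponderance of the evidence (weight is at least 54).
    (g): 83 − 25 = 58 ≥ 54 [met]
  Stage III.1 carried; the burden remains with the borrower.
Stage III.2 — burden on borrower; standard: the preponderance of the evidence (weight is at least 54).
    (h): 98 − 40 = 58 ≥ 54 [met]
    (i): 73 − 16 = 57 ≥ 54 [met]
  Stage III.2 carried; the final stage is satisfied.
All stages carried — the borrower prevails on this issue.
Per-issue: Issue I → borrower; Issue II → borrower; Issue III → borrower. The borrower must prevail on every issue; overall, the borrower prevails.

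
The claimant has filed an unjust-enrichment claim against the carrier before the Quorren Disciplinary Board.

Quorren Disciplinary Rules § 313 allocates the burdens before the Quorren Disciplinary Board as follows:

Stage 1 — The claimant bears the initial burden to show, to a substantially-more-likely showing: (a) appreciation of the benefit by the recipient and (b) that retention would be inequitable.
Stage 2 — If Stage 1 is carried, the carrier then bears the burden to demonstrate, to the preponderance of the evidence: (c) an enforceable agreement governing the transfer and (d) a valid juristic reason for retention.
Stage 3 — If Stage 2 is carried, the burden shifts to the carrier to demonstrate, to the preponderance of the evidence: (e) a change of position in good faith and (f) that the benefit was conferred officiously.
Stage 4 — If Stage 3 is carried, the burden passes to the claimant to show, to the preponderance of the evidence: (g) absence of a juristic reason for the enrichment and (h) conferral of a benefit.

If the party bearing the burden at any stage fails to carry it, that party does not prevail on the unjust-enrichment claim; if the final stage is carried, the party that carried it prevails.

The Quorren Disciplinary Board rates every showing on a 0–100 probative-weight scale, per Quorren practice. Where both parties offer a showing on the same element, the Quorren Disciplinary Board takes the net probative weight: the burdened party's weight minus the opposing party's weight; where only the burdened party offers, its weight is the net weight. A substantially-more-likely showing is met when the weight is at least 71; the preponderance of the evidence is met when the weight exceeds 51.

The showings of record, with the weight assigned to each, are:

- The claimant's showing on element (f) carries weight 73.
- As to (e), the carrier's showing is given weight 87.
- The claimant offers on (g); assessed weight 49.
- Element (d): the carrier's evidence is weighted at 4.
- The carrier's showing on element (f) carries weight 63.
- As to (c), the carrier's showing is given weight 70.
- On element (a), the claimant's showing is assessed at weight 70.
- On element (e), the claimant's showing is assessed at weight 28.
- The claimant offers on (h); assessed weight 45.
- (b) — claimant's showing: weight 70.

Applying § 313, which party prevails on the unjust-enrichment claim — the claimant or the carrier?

Stage 1 (claimant, a substantially-more-likely showing, weight is at least 71): (a) 70 < 71 — fails; (b) 70 < 71 — fails.
  Stage 1 not carried; the claimant fails its burden.
So the carrier prevails.

carrier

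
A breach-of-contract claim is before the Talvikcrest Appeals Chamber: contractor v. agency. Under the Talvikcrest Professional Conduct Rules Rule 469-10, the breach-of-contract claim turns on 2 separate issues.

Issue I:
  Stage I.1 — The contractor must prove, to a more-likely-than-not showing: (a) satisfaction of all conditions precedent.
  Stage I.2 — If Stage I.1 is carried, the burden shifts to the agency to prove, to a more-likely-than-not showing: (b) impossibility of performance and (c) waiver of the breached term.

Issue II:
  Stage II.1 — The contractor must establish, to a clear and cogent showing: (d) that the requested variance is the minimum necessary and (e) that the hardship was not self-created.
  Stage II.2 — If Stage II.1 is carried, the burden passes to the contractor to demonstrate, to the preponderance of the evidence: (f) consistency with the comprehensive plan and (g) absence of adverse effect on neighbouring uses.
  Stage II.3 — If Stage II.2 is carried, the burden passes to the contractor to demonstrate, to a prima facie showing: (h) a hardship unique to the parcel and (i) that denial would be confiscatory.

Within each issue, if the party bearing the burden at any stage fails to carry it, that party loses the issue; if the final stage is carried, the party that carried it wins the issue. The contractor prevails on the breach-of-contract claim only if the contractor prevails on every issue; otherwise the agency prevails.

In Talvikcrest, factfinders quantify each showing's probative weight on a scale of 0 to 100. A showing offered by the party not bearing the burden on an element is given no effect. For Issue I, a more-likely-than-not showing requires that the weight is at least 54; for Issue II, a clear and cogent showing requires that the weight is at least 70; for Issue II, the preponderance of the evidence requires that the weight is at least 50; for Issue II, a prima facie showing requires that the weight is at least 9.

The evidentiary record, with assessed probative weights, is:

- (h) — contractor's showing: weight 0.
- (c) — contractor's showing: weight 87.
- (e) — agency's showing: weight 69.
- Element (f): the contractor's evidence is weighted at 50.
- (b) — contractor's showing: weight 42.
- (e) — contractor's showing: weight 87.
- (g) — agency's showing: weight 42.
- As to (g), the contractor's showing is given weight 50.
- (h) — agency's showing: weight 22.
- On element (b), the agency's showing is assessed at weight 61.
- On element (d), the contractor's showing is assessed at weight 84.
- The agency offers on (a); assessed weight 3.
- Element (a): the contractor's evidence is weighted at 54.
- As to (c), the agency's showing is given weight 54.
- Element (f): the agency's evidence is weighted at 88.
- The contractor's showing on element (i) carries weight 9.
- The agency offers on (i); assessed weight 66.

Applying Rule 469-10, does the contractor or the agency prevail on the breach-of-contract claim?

agency

— Issue I —
Stage I.1 — burden on contractor; standard: a more-likely-than-not showing (weight is at least 54).
    (a): 54 (agency's 3 disregarded) ≥ 54 [met]
  Stage I.1 carried; the burden shifts to the agency.
Stage I.2 — burden on agency; standard: a more-likely-than-not showing (weight is at least 54).
    (b): 61 (contractor's 42 disregarded) ≥ 54 [met]
    (c): 54 (contractor's 87 disregarded) ≥ 54 [met]
  Stage I.2 carried; the final stage is satisfied.
With every stage satisfied, the agency prevails on this issue.
— Issue II —
Stage II.1 (contractor, a clear and cogent showing, weight is at least 70): (d) 84 ≥ 70 — meets; (e) 87 (agency's 69 disregarded) ≥ 70 — meets.
  All elements met. The contractor retains the burden for Stage II.2.
Stage II.2 (contractor, the preponderance of the evidence, weight is at least 50): (f) 50 (agency's 88 disregarded) ≥ 50 — meets; (g) 50 (agency's 42 disregarded) ≥ 50 — meets.
  All elements met. The contractor retains the burden for Stage II.3.
Stage II.3 (contractor, a prima facie showing, weight is at least 9): (h) 0 (agency's 22 disregarded) < 9 — fails; (i) 9 (agency's 66 disregarded) ≥ 9 — meets.
  Stage II.3 not carried; the contractor fails its burden.
The agency prevails on this issue.
Per-issue: Issue I → agency; Issue II → agency. The contractor must prevail on every issue; overall, the agency prevails.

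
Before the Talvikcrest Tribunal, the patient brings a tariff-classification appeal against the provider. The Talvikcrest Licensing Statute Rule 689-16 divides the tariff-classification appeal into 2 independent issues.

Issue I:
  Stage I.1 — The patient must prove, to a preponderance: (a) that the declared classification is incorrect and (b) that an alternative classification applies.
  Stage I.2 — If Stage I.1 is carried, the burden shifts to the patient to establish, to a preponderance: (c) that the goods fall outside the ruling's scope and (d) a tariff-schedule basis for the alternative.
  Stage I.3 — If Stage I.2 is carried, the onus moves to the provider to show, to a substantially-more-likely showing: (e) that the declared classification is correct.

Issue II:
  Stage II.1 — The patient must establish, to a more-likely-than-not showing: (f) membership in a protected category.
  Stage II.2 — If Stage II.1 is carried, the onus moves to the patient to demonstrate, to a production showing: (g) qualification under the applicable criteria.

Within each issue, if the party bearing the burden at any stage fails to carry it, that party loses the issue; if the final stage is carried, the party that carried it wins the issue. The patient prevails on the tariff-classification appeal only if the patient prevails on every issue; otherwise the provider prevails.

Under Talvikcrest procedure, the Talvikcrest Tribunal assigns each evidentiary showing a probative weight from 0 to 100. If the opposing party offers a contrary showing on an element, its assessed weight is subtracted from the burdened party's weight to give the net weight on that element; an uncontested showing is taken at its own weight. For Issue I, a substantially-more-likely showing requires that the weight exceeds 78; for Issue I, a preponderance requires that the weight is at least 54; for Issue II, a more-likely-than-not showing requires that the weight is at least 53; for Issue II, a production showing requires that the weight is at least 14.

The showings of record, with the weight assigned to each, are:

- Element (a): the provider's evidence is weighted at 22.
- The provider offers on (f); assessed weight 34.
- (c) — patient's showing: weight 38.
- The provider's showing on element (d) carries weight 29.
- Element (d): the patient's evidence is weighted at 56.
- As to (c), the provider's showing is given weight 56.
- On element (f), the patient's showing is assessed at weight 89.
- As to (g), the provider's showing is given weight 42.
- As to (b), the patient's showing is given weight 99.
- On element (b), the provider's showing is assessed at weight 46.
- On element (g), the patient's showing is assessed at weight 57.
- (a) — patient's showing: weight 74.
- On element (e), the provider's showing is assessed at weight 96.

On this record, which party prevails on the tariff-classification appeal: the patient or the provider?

— Issue I —
Stage I.1 — burden on patient; standard: a preponderance (weight is at least 54).
    (a): 74 − 22 = 52 < 54 [not met]
    (b): 99 − 46 = 53 < 54 [not met]
  Not every element is met, so the patient fails to carry Stage I.1.
So the provider prevails on this issue.
— Issue II —
Stage II.1 — burden on patient; standard: a more-likely-than-not showing (weight is at least 53).
    (f): 89 − 34 = 55 ≥ 53 [met]
  Stage II.1 carried; the burden remains with the patient.
Stage II.2 — burden on patient; standard: a production showing (weight is at least 14).
    (g): 57 − 42 = 15 ≥ 14 [met]
  Stage II.2 carried; the final stage is satisfied.
With every stage satisfied, the patient prevails on this issue.
Per-issue: Issue I → provider; Issue II → patient. The patient must prevail on every issue; overall, the provider prevails.

provider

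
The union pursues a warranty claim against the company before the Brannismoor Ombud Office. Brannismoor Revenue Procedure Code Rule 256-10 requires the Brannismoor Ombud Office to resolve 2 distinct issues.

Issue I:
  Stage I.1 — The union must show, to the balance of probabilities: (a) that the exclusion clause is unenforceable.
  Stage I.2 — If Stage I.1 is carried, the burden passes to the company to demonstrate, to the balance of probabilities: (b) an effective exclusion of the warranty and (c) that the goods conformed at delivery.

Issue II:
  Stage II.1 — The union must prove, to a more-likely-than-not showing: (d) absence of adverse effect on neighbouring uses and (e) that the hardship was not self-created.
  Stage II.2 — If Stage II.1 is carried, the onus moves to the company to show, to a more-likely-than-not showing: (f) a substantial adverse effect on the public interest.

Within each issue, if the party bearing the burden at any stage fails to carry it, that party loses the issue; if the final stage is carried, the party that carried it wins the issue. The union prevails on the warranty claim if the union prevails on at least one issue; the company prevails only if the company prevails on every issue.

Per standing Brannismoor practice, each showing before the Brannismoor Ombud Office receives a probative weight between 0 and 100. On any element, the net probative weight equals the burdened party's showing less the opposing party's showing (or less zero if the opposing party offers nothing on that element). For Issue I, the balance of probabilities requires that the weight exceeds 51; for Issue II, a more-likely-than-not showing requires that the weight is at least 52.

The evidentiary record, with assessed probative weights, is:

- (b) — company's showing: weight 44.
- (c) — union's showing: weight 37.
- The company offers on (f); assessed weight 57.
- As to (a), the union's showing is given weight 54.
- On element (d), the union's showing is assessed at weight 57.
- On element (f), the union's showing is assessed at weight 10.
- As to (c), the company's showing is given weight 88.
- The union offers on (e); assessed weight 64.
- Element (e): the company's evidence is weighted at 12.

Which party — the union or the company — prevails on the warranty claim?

union

— Issue I —
At Stage I.1 the union must meet the balance of probabilities (weight exceeds 51): on (a) the weight is 54, > 51, so (a) meets the standard.
  Stage I.1 is satisfied; the onus moves to the company.
At Stage I.2 the company must meet the balance of probabilities (weight exceeds 51): on (b) the weight is 44, ≤ 51, so (b) does not meet the standard; on (c) the weight is 88 less the opposing 37 gives net 51, which does not exceed 51, so (c) does not meet the standard.
  The company does not carry Stage I.2.
The analysis ends at Stage I.2; the union prevails on this issue.
— Issue II —
Stage II.1 (union, a more-likely-than-not showing, weight is at least 52): (d) 57 ≥ 52 — meets; (e) net 64−12=52 ≥ 52 — meets.
  Stage II.1 is satisfied; the onus moves to the company.
Stage II.2 (company, a more-likely-than-not showing, weight is at least 52): (f) net 57−10=47 < 52 — fails.
  Stage II.2 not carried; the company fails its burden.
The analysis ends at Stage II.2; the union prevails on this issue.
Per-issue: Issue I → union; Issue II → union. The union must prevail on at least one issue; overall, the union prevails.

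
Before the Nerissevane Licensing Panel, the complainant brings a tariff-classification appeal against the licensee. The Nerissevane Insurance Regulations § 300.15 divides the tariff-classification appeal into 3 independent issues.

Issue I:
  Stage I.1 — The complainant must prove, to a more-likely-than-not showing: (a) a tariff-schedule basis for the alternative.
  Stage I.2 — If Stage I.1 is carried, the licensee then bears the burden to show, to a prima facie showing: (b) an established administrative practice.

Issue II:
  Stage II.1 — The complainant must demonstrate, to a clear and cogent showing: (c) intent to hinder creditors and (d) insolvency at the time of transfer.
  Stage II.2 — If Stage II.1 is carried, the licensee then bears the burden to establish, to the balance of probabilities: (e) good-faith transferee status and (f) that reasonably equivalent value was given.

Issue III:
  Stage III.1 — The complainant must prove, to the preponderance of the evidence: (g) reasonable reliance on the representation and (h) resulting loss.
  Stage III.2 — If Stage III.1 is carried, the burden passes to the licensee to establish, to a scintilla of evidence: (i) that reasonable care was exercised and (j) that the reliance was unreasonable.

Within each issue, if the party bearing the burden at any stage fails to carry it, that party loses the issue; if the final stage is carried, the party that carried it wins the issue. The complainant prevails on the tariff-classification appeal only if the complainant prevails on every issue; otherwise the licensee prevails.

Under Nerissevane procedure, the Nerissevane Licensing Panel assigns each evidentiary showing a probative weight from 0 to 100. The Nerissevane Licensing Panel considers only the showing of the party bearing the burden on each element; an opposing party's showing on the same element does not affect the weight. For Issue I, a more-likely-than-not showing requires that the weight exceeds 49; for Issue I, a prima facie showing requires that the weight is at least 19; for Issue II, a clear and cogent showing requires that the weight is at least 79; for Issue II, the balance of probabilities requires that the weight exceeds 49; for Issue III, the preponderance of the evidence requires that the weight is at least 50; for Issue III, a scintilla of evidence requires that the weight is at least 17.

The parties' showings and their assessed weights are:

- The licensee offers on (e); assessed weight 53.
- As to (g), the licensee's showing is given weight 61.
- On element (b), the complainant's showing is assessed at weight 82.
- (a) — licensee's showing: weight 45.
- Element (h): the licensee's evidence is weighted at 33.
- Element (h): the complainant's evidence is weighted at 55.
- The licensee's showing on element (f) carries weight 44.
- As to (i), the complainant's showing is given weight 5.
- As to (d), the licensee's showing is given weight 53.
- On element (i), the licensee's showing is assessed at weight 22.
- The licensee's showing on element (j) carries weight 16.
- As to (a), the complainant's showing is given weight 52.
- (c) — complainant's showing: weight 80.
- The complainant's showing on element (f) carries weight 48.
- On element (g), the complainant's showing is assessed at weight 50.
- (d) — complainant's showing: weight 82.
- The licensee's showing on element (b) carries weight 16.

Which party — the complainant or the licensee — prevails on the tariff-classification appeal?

— Issue I —
Stage I.1 (complainant, a more-likely-than-not showing, weight exceeds 49): (a) 52 (licensee's 45 disregarded) > 49 — meets.
  Stage I.1 carried; the burden shifts to the licensee.
Stage I.2 (licensee, a prima facie showing, weight is at least 19): (b) 16 (complainant's 82 disregarded) < 19 — fails.
  Not every element is met, so the licensee fails to carry Stage I.2.
The complainant prevails on this issue.
— Issue II —
At Stage II.1 the complainant must meet a clear and cogent showing (weight is at least 79): on (c) the weight is 80, ≥ 79, so (c) meets the standard; on (d) the weight is 82 (the licensee's 53 is given no effect), ≥ 79, so (d) meets the standard.
  Stage II.1 carried; the burden shifts to the licensee.
At Stage II.2 the licensee must meet the balance of probabilities (weight exceeds 49): on (e) the weight is 53, > 49, so (e) meets the standard; on (f) the weight is 44 (the complainant's 48 is given no effect), ≤ 49, so (f) does not meet the standard.
  The licensee does not carry Stage II.2.
The analysis ends at Stage II.2; the complainant prevails on this issue.
— Issue III —
At Stage III.1 the complainant must meet the preponderance of the evidence (weight is at least 50): on (g) the weight is 50 (the licensee's 61 is given no effect), which does reach 50, so (g) meets the standard; on (h) the weight is 55 (the licensee's 33 is given no effect), which does reach 50, so (h) meets the standard.
  Stage III.1 carried; the burden shifts to the licensee.
At Stage III.2 the licensee must meet a scintilla of evidence (weight is at least 17): on (i) the weight is 22 (the complainant's 5 is given no effect), which does reach 17, so (i) meets the standard; on (j) the weight is 16, < 17, so (j) does not meet the standard.
  Stage III.2 not carried; the licensee fails its burden.
So the complainant prevails on this issue.
Per-issue: Issue I → complainant; Issue II → complainant; Issue III → complainant. The complainant must prevail on every issue; overall, the complainant prevails.

complainant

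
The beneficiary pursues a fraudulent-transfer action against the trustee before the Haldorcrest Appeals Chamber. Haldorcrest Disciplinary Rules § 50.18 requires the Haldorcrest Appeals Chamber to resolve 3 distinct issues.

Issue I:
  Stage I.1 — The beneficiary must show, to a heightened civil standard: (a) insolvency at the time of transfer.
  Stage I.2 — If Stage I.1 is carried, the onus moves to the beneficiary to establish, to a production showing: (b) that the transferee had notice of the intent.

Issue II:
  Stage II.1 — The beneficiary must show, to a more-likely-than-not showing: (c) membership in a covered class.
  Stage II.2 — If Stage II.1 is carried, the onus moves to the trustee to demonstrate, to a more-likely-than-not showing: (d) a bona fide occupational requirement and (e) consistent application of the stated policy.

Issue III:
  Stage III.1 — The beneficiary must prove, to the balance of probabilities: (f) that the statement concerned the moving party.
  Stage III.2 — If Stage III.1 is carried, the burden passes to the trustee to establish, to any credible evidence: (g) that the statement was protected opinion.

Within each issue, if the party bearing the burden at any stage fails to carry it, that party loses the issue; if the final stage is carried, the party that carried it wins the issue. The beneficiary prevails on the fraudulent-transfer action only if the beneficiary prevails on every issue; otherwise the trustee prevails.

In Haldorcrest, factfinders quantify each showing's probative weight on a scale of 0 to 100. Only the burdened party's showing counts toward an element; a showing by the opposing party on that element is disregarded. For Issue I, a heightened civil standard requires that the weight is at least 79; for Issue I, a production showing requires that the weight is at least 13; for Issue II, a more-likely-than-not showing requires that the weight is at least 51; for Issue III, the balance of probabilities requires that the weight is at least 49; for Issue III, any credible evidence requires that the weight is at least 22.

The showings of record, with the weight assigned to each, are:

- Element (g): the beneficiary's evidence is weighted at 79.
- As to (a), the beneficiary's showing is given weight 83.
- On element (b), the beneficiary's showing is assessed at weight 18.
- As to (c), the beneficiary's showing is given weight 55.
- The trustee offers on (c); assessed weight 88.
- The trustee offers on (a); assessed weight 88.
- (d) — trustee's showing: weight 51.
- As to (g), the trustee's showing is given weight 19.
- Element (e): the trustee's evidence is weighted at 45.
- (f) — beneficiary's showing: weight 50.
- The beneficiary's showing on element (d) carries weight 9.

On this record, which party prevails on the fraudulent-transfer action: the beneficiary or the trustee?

beneficiary

— Issue I —
Stage I.1 (beneficiary, a heightened civil standard, weight is at least 79): (a) 83 (trustee's 88 disregarded) ≥ 79 — meets.
  Stage I.1 is satisfied; the beneficiary continues to bear the burden.
Stage I.2 (beneficiary, a production showing, weight is at least 13): (b) 18 ≥ 13 — meets.
  The beneficiary carries the last stage.
With every stage satisfied, the beneficiary prevails on this issue.
— Issue II —
Stage II.1 (beneficiary, a more-likely-than-not showing, weight is at least 51): (c) 55 (trustee's 88 disregarded) ≥ 51 — meets.
  Stage II.1 is satisfied; the onus moves to the trustee.
Stage II.2 (trustee, a more-likely-than-not showing, weight is at least 51): (d) 51 (beneficiary's 9 disregarded) ≥ 51 — meets; (e) 45 < 51 — fails.
  The trustee does not carry Stage II.2.
The beneficiary prevails on this issue.
— Issue III —
Stage III.1 (beneficiary, the balance of probabilities, weight is at least 49): (f) 50 ≥ 49 — meets.
  Stage III.1 carried; the burden shifts to the trustee.
Stage III.2 (trustee, any credible evidence, weight is at least 22): (g) 19 (beneficiary's 79 disregarded) < 22 — fails.
  Not every element is met, so the trustee fails to carry Stage III.2.
So the beneficiary prevails on this issue.
Per-issue: Issue I → beneficiary; Issue II → beneficiary; Issue III → beneficiary. The beneficiary must prevail on every issue; overall, the beneficiary prevails.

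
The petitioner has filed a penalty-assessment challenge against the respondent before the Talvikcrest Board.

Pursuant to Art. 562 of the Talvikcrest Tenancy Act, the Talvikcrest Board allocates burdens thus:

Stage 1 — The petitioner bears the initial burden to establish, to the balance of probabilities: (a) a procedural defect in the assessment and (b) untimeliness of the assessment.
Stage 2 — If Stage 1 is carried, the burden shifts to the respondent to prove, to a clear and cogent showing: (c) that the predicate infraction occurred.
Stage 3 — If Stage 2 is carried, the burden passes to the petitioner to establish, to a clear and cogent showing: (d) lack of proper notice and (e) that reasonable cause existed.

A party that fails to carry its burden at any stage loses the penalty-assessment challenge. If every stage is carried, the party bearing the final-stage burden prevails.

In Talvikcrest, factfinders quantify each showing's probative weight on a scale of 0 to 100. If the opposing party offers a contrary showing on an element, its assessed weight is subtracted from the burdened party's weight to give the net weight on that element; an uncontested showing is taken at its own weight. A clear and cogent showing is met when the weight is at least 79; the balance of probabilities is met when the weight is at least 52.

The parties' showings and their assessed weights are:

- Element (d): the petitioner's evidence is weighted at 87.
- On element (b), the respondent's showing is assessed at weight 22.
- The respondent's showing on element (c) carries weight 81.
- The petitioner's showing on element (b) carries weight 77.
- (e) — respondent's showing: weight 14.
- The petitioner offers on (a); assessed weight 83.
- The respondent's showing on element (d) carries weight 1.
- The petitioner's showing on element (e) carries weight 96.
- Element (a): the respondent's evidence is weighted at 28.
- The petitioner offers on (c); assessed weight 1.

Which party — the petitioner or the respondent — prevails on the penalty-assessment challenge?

petitioner

Stage 1 — burden on petitioner; standard: the balance of probabilities (weight is at least 52).
    (a): 83 − 28 = 55 ≥ 52 [met]
    (b): 77 − 22 = 55 ≥ 52 [met]
  All elements met. The burden passes to the respondent.
Stage 2 — burden on respondent; standard: a clear and cogent showing (weight is at least 79).
    (c): 81 − 1 = 80 ≥ 79 [met]
  The respondent carries Stage 2; the petitioner now bears the burden.
Stage 3 — burden on petitioner; standard: a clear and cogent showing (weight is at least 79).
    (d): 87 − 1 = 86 ≥ 79 [met]
    (e): 96 − 14 = 82 ≥ 79 [met]
  The petitioner carries the last stage.
All stages carried — the petitioner prevails.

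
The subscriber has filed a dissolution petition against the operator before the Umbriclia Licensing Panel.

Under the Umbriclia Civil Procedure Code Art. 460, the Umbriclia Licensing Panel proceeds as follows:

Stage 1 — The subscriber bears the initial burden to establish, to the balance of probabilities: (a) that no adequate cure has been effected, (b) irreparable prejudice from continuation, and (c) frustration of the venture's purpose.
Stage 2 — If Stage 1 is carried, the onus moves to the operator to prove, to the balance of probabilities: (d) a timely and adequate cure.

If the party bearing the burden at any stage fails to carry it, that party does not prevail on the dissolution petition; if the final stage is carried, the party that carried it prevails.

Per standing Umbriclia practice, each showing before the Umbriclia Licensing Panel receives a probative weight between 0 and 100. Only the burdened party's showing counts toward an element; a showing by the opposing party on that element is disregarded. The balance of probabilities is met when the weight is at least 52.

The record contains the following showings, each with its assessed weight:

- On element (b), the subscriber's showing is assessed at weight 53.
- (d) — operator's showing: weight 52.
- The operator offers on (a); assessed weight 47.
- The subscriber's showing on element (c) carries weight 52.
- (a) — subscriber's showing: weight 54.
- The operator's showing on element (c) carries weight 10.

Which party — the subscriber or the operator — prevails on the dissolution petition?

Stage 1 — burden on subscriber; standard: the balance of probabilities (weight is at least 52).
    (a): 54 (operator's 47 disregarded) ≥ 52 [met]
    (b): 53 ≥ 52 [met]
    (c): 52 (operator's 10 disregarded) ≥ 52 [met]
  Stage 1 carried; the burden shifts to the operator.
Stage 2 — burden on operator; standard: the balance of probabilities (weight is at least 52).
    (d): 52 ≥ 52 [met]
  Stage 2 carried; the final stage is satisfied.
Every stage carried; the operator prevails.

operator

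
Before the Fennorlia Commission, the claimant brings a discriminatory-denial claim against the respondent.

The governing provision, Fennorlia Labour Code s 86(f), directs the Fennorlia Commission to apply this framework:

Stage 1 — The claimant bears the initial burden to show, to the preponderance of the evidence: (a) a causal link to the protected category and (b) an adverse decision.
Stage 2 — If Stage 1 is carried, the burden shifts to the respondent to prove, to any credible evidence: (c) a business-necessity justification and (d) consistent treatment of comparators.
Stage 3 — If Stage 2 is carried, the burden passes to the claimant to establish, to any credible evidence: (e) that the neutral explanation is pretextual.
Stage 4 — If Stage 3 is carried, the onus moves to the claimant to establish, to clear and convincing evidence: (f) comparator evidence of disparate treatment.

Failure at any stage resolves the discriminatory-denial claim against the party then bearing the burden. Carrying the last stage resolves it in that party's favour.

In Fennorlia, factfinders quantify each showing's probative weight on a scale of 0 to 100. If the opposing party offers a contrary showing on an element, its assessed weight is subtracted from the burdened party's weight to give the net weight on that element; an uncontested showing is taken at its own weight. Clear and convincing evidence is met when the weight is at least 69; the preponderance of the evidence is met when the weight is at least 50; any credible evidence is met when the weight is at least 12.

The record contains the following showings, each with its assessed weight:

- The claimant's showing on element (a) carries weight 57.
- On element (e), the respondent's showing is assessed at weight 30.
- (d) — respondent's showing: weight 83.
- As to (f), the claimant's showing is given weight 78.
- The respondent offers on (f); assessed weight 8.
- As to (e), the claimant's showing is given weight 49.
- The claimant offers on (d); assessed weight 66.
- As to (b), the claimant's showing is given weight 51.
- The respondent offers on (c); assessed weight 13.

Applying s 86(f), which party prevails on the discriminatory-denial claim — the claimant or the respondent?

Stage 1 (claimant, the preponderance of the evidence, weight is at least 50): (a) 57 ≥ 50 — meets; (b) 51 ≥ 50 — meets.
  Stage 1 is satisfied; the onus moves to the respondent.
Stage 2 (respondent, any credible evidence, weight is at least 12): (c) 13 ≥ 12 — meets; (d) net 83−66=17 ≥ 12 — meets.
  The respondent carries Stage 2; the claimant now bears the burden.
Stage 3 (claimant, any credible evidence, weight is at least 12): (e) net 49−30=19 ≥ 12 — meets.
  Stage 3 is satisfied; the claimant continues to bear the burden.
Stage 4 (claimant, clear and convincing evidence, weight is at least 69): (f) net 78−8=70 ≥ 69 — meets.
  The claimant carries the last stage.
All stages carried — the claimant prevails.

claimant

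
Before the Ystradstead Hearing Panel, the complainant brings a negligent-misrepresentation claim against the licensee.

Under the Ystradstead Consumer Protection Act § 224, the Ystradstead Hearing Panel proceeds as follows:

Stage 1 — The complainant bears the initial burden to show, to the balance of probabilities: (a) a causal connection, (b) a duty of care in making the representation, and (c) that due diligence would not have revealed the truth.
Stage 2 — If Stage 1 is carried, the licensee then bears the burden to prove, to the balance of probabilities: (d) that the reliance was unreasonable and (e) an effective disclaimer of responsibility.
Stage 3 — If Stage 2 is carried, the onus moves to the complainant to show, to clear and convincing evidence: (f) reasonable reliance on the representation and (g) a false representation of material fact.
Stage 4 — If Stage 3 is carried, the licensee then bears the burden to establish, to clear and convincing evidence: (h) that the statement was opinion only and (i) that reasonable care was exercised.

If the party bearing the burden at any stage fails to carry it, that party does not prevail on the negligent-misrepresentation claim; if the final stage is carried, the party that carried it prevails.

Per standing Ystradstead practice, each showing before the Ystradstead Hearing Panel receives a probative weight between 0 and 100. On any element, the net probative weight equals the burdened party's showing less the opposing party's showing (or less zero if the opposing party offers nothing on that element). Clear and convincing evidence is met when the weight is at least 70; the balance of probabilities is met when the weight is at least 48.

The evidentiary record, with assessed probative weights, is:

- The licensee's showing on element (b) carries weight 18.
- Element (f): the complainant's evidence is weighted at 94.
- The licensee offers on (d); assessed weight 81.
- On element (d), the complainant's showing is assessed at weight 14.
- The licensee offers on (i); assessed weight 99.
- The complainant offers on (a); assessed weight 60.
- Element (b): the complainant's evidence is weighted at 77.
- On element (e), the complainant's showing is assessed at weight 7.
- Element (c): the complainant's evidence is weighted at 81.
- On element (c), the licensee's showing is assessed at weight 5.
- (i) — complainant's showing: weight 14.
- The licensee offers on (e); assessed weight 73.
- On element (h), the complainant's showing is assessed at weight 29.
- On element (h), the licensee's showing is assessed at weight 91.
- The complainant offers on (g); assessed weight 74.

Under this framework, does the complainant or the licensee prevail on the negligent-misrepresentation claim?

complainant

Stage 1 — burden on complainant; standard: the balance of probabilities (weight is at least 48).
    (a): 60 ≥ 48 [met]
    (b): 77 − 18 = 59 ≥ 48 [met]
    (c): 81 − 5 = 76 ≥ 48 [met]
  Stage 1 carried; the burden shifts to the licensee.
Stage 2 — burden on licensee; standard: the balance of probabilities (weight is at least 48).
    (d): 81 − 14 = 67 ≥ 48 [met]
    (e): 73 − 7 = 66 ≥ 48 [met]
  All elements met. The burden passes to the complainant.
Stage 3 — burden on complainant; standard: clear and convincing evidence (weight is at least 70).
    (f): 94 ≥ 70 [met]
    (g): 74 ≥ 70 [met]
  All elements met. The burden passes to the licensee.
Stage 4 — burden on licensee; standard: clear and convincing evidence (weight is at least 70).
    (h): 91 − 29 = 62 < 70 [not met]
    (i): 99 − 14 = 85 ≥ 70 [met]
  The licensee does not carry Stage 4.
So the complainant prevails.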